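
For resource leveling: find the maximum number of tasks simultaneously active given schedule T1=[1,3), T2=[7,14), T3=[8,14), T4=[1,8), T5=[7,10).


Check each time point for overlaps:
  t=7: 3 tasks active (T2, T4, T5)
Max concurrent = 3


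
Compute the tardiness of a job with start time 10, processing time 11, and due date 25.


Completion = start + processing = 10 + 11 = 21
Tardiness = max(0, C - d) = max(0, 21 - 25)
= max(0, -4)
= 0


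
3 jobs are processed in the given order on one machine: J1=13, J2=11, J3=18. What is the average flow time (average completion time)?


Completion times:
  J1: completes at 13
  J2: completes at 24
  J3: completes at 42
Sum = 79
Average = 79/3
= 26.33


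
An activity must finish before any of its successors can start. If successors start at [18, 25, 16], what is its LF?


LF = min of all successor start times
Successors start at: [18, 25, 16]
LF = min(18, 25, 16)
= 16


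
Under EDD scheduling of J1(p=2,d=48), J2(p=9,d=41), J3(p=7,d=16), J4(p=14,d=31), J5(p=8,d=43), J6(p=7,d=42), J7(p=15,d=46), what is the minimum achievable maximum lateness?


EDD order: J3 → J4 → J2 → J6 → J5 → J7 → J1
Completion and lateness:
  J3: C=7, d=16, L=7-16=-9
  J4: C=21, d=31, L=21-31=-10
  J2: C=30, d=41, L=30-41=-11
  J6: C=37, d=42, L=37-42=-5
  J5: C=45, d=43, L=45-43=2
  J7: C=60, d=46, L=60-46=14
  J1: C=62, d=48, L=62-48=14
Lmax = max(-9, -10, -11, -5, 2, 14, 14)
= 14


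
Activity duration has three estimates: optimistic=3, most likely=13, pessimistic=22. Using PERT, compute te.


te = (o + 4m + p) / 6
= (3 + 4×13 + 22) / 6
= (3 + 52 + 22) / 6
= 77 / 6
= 12.83


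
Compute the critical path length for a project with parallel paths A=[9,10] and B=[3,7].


Path A: 9 + 10 = 19
Path B: 3 + 7 = 10
Critical path = longest = max(19, 10)
= 19 (Path A)


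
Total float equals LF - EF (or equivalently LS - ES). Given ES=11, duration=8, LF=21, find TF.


EF = ES + duration = 11 + 8 = 19
LS = LF - duration = 21 - 8 = 13
Total Float = LF - EF = 21 - 19
(or LS - ES = 13 - 11)
= 2


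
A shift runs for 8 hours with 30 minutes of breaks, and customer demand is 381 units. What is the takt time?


Available = 8×60 - 30 = 450 min
Takt time = 450 / 381
= 1.18 min/unit


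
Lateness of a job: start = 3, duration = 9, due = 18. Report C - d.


Completion = 3 + 9 = 12
Lateness = C - d = 12 - 18
= -6


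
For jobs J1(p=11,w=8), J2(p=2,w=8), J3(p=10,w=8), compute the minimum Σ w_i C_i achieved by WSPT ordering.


WSPT order (by p/w): J2 → J3 → J1
  J2: C=2, w·C=8×2=16
  J3: C=12, w·C=8×12=96
  J1: C=23, w·C=8×23=184
Σ w·C = 296
= 296


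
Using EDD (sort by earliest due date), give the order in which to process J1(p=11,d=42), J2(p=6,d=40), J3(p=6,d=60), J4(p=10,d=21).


EDD: sort by earliest due date
  J4: d=21, p=10
  J2: d=40, p=6
  J1: d=42, p=11
  J3: d=60, p=6
Order: J4 → J2 → J1 → J3


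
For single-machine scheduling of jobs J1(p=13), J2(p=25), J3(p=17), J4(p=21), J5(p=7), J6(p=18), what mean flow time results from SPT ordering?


SPT order: J5 → J1 → J3 → J6 → J4 → J2
Completion times:
  J5: C=7
  J1: C=20
  J3: C=37
  J6: C=55
  J4: C=76
  J2: C=101
Sum = 296, n = 6
Mean flow = 296/6
= 49.33


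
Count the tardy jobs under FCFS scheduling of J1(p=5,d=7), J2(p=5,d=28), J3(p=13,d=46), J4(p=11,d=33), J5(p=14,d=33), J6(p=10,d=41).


Completion vs due date:
  J1: C=5, d=7 → on time
  J2: C=10, d=28 → on time
  J3: C=23, d=46 → on time
  J4: C=34, d=33 → TARDY
  J5: C=48, d=33 → TARDY
  J6: C=58, d=41 → TARDY
Tardy jobs: J4, J5, J6
Count = 3


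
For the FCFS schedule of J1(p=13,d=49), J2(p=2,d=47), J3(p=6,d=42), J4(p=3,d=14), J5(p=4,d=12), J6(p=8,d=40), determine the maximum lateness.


Lateness per job (L = C - d):
  J1: C=13, d=49, L=-36
  J2: C=15, d=47, L=-32
  J3: C=21, d=42, L=-21
  J4: C=24, d=14, L=10
  J5: C=28, d=12, L=16
  J6: C=36, d=40, L=-4
Lmax = max(-36, -32, -21, 10, 16, -4)
= 16


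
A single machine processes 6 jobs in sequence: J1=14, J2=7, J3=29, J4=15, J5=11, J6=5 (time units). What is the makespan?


Sequential makespan: sum all processing times
= 14 + 7 + 29 + 15 + 11 + 5
= 81 time units


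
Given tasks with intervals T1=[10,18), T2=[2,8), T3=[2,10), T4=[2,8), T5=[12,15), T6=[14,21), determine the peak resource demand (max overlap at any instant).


Check each time point for overlaps:
  t=2: 3 tasks active (T2, T3, T4)
Max concurrent = 3


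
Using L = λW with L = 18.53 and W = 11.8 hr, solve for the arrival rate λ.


Little's law: L = λW → λ = L / W
= 18.53 / 11.8
= 1.57 per hour


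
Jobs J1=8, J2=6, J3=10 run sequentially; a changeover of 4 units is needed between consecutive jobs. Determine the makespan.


Makespan = Σ processing + (n-1) × setup
= (8 + 6 + 10) + (3-1)×4
= 24 + 8
= 32 time units


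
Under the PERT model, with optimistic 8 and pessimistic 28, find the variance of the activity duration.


σ² = ((p - o) / 6)² = (p - o)² / 36
= (28 - 8)² / 36
= 20² / 36
= 400 / 36
= 11.1111


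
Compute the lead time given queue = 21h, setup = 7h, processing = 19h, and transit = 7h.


Lead time = queue + setup + processing + transit
= 21 + 7 + 19 + 7
= 54 hours


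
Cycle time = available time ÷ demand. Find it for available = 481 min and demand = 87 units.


Cycle time = available time / demand
= 481 / 87
= 5.53 min/unit


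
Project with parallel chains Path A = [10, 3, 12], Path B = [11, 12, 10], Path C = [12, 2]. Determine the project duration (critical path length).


Path A: 10 + 3 + 12 = 25
Path B: 11 + 12 + 10 = 33
Path C: 12 + 2 = 14
Critical path = longest = max(25, 33, 14)
= 33 (Path B)


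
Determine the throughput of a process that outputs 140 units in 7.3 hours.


Throughput = units / time
= 140 / 7.3
= 19.2 units/hour


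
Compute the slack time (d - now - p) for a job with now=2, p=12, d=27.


Slack = due - current_time - processing
= 27 - 2 - 12
= 13


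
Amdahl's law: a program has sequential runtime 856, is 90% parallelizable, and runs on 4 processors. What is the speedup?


Amdahl's law: T_p = T × ((1-p) + p/N)
= 856 × ((1-0.9) + 0.9/4)
= 856 × (0.10 + 0.2250)
= 856 × 0.3250
= 278.20
Speedup = 856/278.20
= 3.08×


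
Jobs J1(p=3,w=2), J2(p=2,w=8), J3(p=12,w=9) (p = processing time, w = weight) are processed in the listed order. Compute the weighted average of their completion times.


Completion times:
  J1: C=3, w×C=2×3=6
  J2: C=5, w×C=8×5=40
  J3: C=17, w×C=9×17=153
Sum w×C = 199
Sum w = 19
Weighted avg = 199/19
= 10.47


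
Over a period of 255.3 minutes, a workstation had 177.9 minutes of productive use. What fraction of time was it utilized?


Utilization = busy / total × 100
= 177.9 / 255.3 × 100
= 69.7%


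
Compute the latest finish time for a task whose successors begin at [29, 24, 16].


LF = min of all successor start times
Successors start at: [29, 24, 16]
LF = min(29, 24, 16)
= 16


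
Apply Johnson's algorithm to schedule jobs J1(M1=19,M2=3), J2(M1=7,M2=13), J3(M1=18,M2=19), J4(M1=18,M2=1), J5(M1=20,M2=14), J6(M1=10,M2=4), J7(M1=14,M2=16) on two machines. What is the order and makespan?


Johnson's rule:
Group 1 (M1≤M2, sort by M1): ['J2', 'J7', 'J3']
Group 2 (M1>M2, sort desc M2): ['J5', 'J6', 'J1', 'J4']
Sequence: J2 → J7 → J3 → J5 → J6 → J1 → J4
Makespan calculation:
  J2: M1 done=7, M2 done=20
  J7: M1 done=21, M2 done=37
  J3: M1 done=39, M2 done=58
  J5: M1 done=59, M2 done=73
  J6: M1 done=69, M2 done=77
  J1: M1 done=88, M2 done=91
  J4: M1 done=106, M2 done=107
= Sequence: J2 → J7 → J3 → J5 → J6 → J1 → J4, Makespan: 107


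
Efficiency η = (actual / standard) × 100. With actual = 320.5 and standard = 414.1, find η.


Efficiency = (actual / standard) × 100
= (320.5 / 414.1) × 100
= 77.4%


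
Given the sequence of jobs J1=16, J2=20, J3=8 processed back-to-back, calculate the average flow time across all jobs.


Completion times:
  J1: completes at 16
  J2: completes at 36
  J3: completes at 44
Sum = 96
Average = 96/3
= 32.00


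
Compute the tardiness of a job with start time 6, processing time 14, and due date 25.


Completion = start + processing = 6 + 14 = 20
Tardiness = max(0, C - d) = max(0, 20 - 25)
= max(0, -5)
= 0


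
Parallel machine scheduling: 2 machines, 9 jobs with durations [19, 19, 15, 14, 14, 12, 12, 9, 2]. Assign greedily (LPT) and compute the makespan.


Jobs (LPT sorted): [19, 19, 15, 14, 14, 12, 12, 9, 2]
Machines: 2
  J=19 → Machine 1 (load: 0+19=19)
  J=19 → Machine 2 (load: 0+19=19)
  J=15 → Machine 1 (load: 19+15=34)
  J=14 → Machine 2 (load: 19+14=33)
  J=14 → Machine 2 (load: 33+14=47)
  J=12 → Machine 1 (load: 34+12=46)
  J=12 → Machine 1 (load: 46+12=58)
  J=9 → Machine 2 (load: 47+9=56)
  J=2 → Machine 2 (load: 56+2=58)
Machine loads: [58, 58]
Makespan = max = 58 time units


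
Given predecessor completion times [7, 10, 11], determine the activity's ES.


ES = max of all predecessor completion times
Predecessors: [7, 10, 11]
ES = max(7, 10, 11)
= 11


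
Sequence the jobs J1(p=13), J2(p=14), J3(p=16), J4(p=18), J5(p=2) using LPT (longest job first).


LPT: sort by longest processing time first
  J4: p=18
  J3: p=16
  J2: p=14
  J1: p=13
  J5: p=2
Order: J4 → J3 → J2 → J1 → J5


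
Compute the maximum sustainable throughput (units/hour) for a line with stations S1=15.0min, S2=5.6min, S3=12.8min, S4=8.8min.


Bottleneck = longest station time
Station times: [15.0, 5.6, 12.8, 8.8]
Max = 15.0 min
Rate = 60 / 15.0
= 4.00 units/hour (bottleneck: 15.0min)


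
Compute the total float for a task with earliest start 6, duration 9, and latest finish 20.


EF = ES + duration = 6 + 9 = 15
LS = LF - duration = 20 - 9 = 11
Total Float = LF - EF = 20 - 15
(or LS - ES = 11 - 6)
= 5


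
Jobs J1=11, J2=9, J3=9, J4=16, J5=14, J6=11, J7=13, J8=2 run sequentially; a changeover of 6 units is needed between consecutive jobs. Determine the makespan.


Makespan = Σ processing + (n-1) × setup
= (11 + 9 + 9 + 16 + 14 + 11 + 13 + 2) + (8-1)×6
= 85 + 42
= 127 time units


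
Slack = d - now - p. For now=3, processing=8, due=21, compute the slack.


Slack = due - current_time - processing
= 21 - 3 - 8
= 10


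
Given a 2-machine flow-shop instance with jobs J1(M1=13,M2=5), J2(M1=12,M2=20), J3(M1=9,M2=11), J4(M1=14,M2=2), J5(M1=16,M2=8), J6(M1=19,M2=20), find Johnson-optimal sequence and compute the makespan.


Johnson's rule:
Group 1 (M1≤M2, sort by M1): ['J3', 'J2', 'J6']
Group 2 (M1>M2, sort desc M2): ['J5', 'J1', 'J4']
Sequence: J3 → J2 → J6 → J5 → J1 → J4
Makespan calculation:
  J3: M1 done=9, M2 done=20
  J2: M1 done=21, M2 done=41
  J6: M1 done=40, M2 done=61
  J5: M1 done=56, M2 done=69
  J1: M1 done=69, M2 done=74
  J4: M1 done=83, M2 done=85
= Sequence: J3 → J2 → J6 → J5 → J1 → J4, Makespan: 85


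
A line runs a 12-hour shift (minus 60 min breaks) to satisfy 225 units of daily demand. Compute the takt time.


Available = 12×60 - 60 = 660 min
Takt time = 660 / 225
= 2.93 min/unit


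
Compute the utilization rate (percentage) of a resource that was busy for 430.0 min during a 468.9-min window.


Utilization = busy / total × 100
= 430.0 / 468.9 × 100
= 91.7%


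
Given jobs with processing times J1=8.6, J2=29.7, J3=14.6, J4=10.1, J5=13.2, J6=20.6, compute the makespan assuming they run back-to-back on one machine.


Sequential makespan: sum all processing times
= 8.6 + 29.7 + 14.6 + 10.1 + 13.2 + 20.6
= 96.8 time units


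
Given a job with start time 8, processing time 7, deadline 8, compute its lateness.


Completion = 8 + 7 = 15
Lateness = C - d = 15 - 8
= 7


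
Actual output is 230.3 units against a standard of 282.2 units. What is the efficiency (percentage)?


Efficiency = (actual / standard) × 100
= (230.3 / 282.2) × 100
= 81.6%


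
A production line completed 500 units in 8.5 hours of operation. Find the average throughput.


Throughput = units / time
= 500 / 8.5
= 58.8 units/hour


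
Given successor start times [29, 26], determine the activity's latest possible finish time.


LF = min of all successor start times
Successors start at: [29, 26]
LF = min(29, 26)
= 26


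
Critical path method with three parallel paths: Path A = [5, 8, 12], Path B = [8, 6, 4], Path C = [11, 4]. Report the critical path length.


Path A: 5 + 8 + 12 = 25
Path B: 8 + 6 + 4 = 18
Path C: 11 + 4 = 15
Critical path = longest = max(25, 18, 15)
= 25 (Path A)


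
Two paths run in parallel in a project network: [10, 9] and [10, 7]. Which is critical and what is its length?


Path A: 10 + 9 = 19
Path B: 10 + 7 = 17
Critical path = longest = max(19, 17)
= 19 (Path A)


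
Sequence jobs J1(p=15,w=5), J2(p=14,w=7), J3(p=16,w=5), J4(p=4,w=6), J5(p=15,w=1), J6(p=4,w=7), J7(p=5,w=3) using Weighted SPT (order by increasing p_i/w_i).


WSPT (Smith's rule): sort by p/w ascending
  J6: p/w = 4/7 = 0.571
  J4: p/w = 4/6 = 0.667
  J7: p/w = 5/3 = 1.667
  J2: p/w = 14/7 = 2.000
  J1: p/w = 15/5 = 3.000
  J3: p/w = 16/5 = 3.200
  J5: p/w = 15/1 = 15.000
Order: J6 → J4 → J7 → J2 → J1 → J3 → J5


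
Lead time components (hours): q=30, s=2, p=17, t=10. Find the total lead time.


Lead time = queue + setup + processing + transit
= 30 + 2 + 17 + 10
= 59 hours


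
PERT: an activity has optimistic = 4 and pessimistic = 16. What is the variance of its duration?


σ² = ((p - o) / 6)² = (p - o)² / 36
= (16 - 4)² / 36
= 12² / 36
= 144 / 36
= 4.0000


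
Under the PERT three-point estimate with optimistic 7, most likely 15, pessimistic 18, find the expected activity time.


te = (o + 4m + p) / 6
= (7 + 4×15 + 18) / 6
= (7 + 60 + 18) / 6
= 85 / 6
= 14.17


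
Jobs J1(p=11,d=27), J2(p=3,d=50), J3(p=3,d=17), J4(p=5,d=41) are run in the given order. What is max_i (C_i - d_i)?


Lateness per job (L = C - d):
  J1: C=11, d=27, L=-16
  J2: C=14, d=50, L=-36
  J3: C=17, d=17, L=0
  J4: C=22, d=41, L=-19
Lmax = max(-16, -36, 0, -19)
= 0


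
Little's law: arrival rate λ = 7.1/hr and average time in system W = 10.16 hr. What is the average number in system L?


Little's law: L = λ × W
= 7.1 × 10.16
= 72.14


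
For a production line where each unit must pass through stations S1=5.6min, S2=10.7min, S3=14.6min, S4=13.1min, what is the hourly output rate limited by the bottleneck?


Bottleneck = longest station time
Station times: [5.6, 10.7, 14.6, 13.1]
Max = 14.6 min
Rate = 60 / 14.6
= 4.11 units/hour (bottleneck: 14.6min)


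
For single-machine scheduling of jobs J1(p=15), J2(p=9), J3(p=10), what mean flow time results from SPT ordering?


SPT order: J2 → J3 → J1
Completion times:
  J2: C=9
  J3: C=19
  J1: C=34
Sum = 62, n = 3
Mean flow = 62/3
= 20.67


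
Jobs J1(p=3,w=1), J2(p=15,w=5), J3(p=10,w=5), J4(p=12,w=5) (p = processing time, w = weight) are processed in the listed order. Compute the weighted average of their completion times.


Completion times:
  J1: C=3, w×C=1×3=3
  J2: C=18, w×C=5×18=90
  J3: C=28, w×C=5×28=140
  J4: C=40, w×C=5×40=200
Sum w×C = 433
Sum w = 16
Weighted avg = 433/16
= 27.06


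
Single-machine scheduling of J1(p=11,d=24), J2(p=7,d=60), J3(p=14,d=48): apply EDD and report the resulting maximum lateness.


EDD order: J1 → J3 → J2
Completion and lateness:
  J1: C=11, d=24, L=11-24=-13
  J3: C=25, d=48, L=25-48=-23
  J2: C=32, d=60, L=32-60=-28
Lmax = max(-13, -23, -28)
= -13


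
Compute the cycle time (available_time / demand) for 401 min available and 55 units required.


Cycle time = available time / demand
= 401 / 55
= 7.29 min/unit


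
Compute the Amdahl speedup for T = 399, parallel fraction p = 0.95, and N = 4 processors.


Amdahl's law: T_p = T × ((1-p) + p/N)
= 399 × ((1-0.95) + 0.95/4)
= 399 × (0.05 + 0.2375)
= 399 × 0.2875
= 114.71
Speedup = 399/114.71
= 3.48×


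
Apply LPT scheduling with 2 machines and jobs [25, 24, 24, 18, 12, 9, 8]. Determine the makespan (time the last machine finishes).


Jobs (LPT sorted): [25, 24, 24, 18, 12, 9, 8]
Machines: 2
  J=25 → Machine 1 (load: 0+25=25)
  J=24 → Machine 2 (load: 0+24=24)
  J=24 → Machine 2 (load: 24+24=48)
  J=18 → Machine 1 (load: 25+18=43)
  J=12 → Machine 1 (load: 43+12=55)
  J=9 → Machine 2 (load: 48+9=57)
  J=8 → Machine 1 (load: 55+8=63)
Machine loads: [63, 57]
Makespan = max = 63 time units


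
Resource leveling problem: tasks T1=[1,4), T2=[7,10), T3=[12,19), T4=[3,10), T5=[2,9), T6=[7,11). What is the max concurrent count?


Check each time point for overlaps:
  t=7: 4 tasks active (T2, T4, T5, T6)
Max concurrent = 4


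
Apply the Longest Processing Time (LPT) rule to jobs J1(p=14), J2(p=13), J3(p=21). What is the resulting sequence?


LPT: sort by longest processing time first
  J3: p=21
  J1: p=14
  J2: p=13
Order: J3 → J1 → J2


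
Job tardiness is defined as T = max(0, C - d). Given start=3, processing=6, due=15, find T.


Completion = start + processing = 3 + 6 = 9
Tardiness = max(0, C - d) = max(0, 9 - 15)
= max(0, -6)
= 0


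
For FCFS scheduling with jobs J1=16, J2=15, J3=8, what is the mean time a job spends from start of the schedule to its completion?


Completion times:
  J1: completes at 16
  J2: completes at 31
  J3: completes at 39
Sum = 86
Average = 86/3
= 28.67


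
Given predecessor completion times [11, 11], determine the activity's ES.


ES = max of all predecessor completion times
Predecessors: [11, 11]
ES = max(11, 11)
= 11


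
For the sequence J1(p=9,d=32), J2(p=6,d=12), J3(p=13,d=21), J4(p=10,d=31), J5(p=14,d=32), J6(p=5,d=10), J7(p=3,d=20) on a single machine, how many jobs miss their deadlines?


Completion vs due date:
  J1: C=9, d=32 → on time
  J2: C=15, d=12 → TARDY
  J3: C=28, d=21 → TARDY
  J4: C=38, d=31 → TARDY
  J5: C=52, d=32 → TARDY
  J6: C=57, d=10 → TARDY
  J7: C=60, d=20 → TARDY
Tardy jobs: J2, J3, J4, J5, J6, J7
Count = 6


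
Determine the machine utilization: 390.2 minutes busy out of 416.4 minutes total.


Utilization = busy / total × 100
= 390.2 / 416.4 × 100
= 93.7%


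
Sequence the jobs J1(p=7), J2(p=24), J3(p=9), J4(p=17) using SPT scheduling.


SPT: sort by shortest processing time
  J1: p=7
  J3: p=9
  J4: p=17
  J2: p=24
Order: J1 → J3 → J4 → J2


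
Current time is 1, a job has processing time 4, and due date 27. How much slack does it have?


Slack = due - current_time - processing
= 27 - 1 - 4
= 22


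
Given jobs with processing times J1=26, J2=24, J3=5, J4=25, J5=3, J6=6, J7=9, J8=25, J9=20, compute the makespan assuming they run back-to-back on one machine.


Sequential makespan: sum all processing times
= 26 + 24 + 5 + 25 + 3 + 6 + 9 + 25 + 20
= 143 time units


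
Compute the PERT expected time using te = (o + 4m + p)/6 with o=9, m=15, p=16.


te = (o + 4m + p) / 6
= (9 + 4×15 + 16) / 6
= (9 + 60 + 16) / 6
= 85 / 6
= 14.17


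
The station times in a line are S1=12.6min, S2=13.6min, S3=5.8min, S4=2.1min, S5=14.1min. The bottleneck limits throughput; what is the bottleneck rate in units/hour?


Bottleneck = longest station time
Station times: [12.6, 13.6, 5.8, 2.1, 14.1]
Max = 14.1 min
Rate = 60 / 14.1
= 4.26 units/hour (bottleneck: 14.1min)


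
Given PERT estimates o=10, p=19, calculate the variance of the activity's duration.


σ² = ((p - o) / 6)² = (p - o)² / 36
= (19 - 10)² / 36
= 9² / 36
= 81 / 36
= 2.2500


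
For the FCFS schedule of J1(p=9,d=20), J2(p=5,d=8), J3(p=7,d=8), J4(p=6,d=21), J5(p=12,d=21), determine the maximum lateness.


Lateness per job (L = C - d):
  J1: C=9, d=20, L=-11
  J2: C=14, d=8, L=6
  J3: C=21, d=8, L=13
  J4: C=27, d=21, L=6
  J5: C=39, d=21, L=18
Lmax = max(-11, 6, 13, 6, 18)
= 18


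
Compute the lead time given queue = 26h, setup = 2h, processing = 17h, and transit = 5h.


Lead time = queue + setup + processing + transit
= 26 + 2 + 17 + 5
= 50 hours


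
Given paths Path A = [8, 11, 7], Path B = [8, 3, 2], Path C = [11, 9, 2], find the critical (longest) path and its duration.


Path A: 8 + 11 + 7 = 26
Path B: 8 + 3 + 2 = 13
Path C: 11 + 9 + 2 = 22
Critical path = longest = max(26, 13, 22)
= 26 (Path A)


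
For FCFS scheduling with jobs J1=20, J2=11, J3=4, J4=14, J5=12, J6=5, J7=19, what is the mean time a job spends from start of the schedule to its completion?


Completion times:
  J1: completes at 20
  J2: completes at 31
  J3: completes at 35
  J4: completes at 49
  J5: completes at 61
  J6: completes at 66
  J7: completes at 85
Sum = 347
Average = 347/7
= 49.57


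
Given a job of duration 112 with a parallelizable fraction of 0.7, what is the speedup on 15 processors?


Amdahl's law: T_p = T × ((1-p) + p/N)
= 112 × ((1-0.7) + 0.7/15)
= 112 × (0.30 + 0.0467)
= 112 × 0.3467
= 38.83
Speedup = 112/38.83
= 2.88×


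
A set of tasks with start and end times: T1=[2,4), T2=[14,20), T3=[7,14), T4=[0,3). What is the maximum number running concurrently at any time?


Check each time point for overlaps:
  t=2: 2 tasks active (T1, T4)
Max concurrent = 2


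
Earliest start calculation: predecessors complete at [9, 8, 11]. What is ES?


ES = max of all predecessor completion times
Predecessors: [9, 8, 11]
ES = max(9, 8, 11)
= 11


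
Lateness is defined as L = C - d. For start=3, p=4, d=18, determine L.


Completion = 3 + 4 = 7
Lateness = C - d = 7 - 18
= -11


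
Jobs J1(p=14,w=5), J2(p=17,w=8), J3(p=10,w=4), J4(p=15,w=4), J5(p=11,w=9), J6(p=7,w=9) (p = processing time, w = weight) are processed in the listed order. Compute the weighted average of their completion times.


Completion times:
  J1: C=14, w×C=5×14=70
  J2: C=31, w×C=8×31=248
  J3: C=41, w×C=4×41=164
  J4: C=56, w×C=4×56=224
  J5: C=67, w×C=9×67=603
  J6: C=74, w×C=9×74=666
Sum w×C = 1975
Sum w = 39
Weighted avg = 1975/39
= 50.64


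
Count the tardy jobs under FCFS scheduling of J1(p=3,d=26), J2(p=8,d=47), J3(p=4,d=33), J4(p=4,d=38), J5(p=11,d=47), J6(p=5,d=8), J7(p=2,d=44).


Completion vs due date:
  J1: C=3, d=26 → on time
  J2: C=11, d=47 → on time
  J3: C=15, d=33 → on time
  J4: C=19, d=38 → on time
  J5: C=30, d=47 → on time
  J6: C=35, d=8 → TARDY
  J7: C=37, d=44 → on time
Tardy jobs: J6
Count = 1


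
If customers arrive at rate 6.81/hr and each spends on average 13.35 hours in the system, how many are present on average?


Little's law: L = λ × W
= 6.81 × 13.35
= 90.91


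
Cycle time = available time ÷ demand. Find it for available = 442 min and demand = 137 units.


Cycle time = available time / demand
= 442 / 137
= 3.23 min/unit


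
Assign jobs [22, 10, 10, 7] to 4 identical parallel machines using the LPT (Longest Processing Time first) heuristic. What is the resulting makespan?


Jobs (LPT sorted): [22, 10, 10, 7]
Machines: 4
  J=22 → Machine 1 (load: 0+22=22)
  J=10 → Machine 2 (load: 0+10=10)
  J=10 → Machine 3 (load: 0+10=10)
  J=7 → Machine 4 (load: 0+7=7)
Machine loads: [22, 10, 10, 7]
Makespan = max = 22 time units


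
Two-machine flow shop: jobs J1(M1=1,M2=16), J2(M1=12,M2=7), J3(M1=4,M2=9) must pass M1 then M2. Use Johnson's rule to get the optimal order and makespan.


Johnson's rule:
Group 1 (M1≤M2, sort by M1): ['J1', 'J3']
Group 2 (M1>M2, sort desc M2): ['J2']
Sequence: J1 → J3 → J2
Makespan calculation:
  J1: M1 done=1, M2 done=17
  J3: M1 done=5, M2 done=26
  J2: M1 done=17, M2 done=33
= Sequence: J1 → J3 → J2, Makespan: 33


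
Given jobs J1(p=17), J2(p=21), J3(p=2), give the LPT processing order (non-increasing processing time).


LPT: sort by longest processing time first
  J2: p=21
  J1: p=17
  J3: p=2
Order: J2 → J1 → J3


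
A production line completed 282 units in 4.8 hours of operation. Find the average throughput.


Throughput = units / time
= 282 / 4.8
= 58.8 units/hour


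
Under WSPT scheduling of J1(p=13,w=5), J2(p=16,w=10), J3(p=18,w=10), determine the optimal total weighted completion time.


WSPT order (by p/w): J2 → J3 → J1
  J2: C=16, w·C=10×16=160
  J3: C=34, w·C=10×34=340
  J1: C=47, w·C=5×47=235
Σ w·C = 735
= 735


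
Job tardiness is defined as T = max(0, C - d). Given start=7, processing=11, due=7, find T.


Completion = start + processing = 7 + 11 = 18
Tardiness = max(0, C - d) = max(0, 18 - 7)
= max(0, 11)
= 11


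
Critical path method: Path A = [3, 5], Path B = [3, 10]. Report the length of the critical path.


Path A: 3 + 5 = 8
Path B: 3 + 10 = 13
Critical path = longest = max(8, 13)
= 13 (Path B)


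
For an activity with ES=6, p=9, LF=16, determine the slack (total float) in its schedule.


EF = ES + duration = 6 + 9 = 15
LS = LF - duration = 16 - 9 = 7
Total Float = LF - EF = 16 - 15
(or LS - ES = 7 - 6)
= 1


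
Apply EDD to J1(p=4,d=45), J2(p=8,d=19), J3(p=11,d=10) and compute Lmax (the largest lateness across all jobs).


EDD order: J3 → J2 → J1
Completion and lateness:
  J3: C=11, d=10, L=11-10=1
  J2: C=19, d=19, L=19-19=0
  J1: C=23, d=45, L=23-45=-22
Lmax = max(1, 0, -22)
= 1


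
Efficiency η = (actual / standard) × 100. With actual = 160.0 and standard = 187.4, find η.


Efficiency = (actual / standard) × 100
= (160.0 / 187.4) × 100
= 85.4%


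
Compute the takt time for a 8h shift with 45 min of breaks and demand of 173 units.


Available = 8×60 - 45 = 435 min
Takt time = 435 / 173
= 2.51 min/unit


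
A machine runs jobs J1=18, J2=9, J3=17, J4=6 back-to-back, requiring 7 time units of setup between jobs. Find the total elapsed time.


Makespan = Σ processing + (n-1) × setup
= (18 + 9 + 17 + 6) + (4-1)×7
= 50 + 21
= 71 time units


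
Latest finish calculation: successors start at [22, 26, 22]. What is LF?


LF = min of all successor start times
Successors start at: [22, 26, 22]
LF = min(22, 26, 22)
= 22


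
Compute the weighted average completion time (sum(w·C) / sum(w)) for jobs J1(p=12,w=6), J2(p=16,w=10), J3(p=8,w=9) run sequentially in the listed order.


Completion times:
  J1: C=12, w×C=6×12=72
  J2: C=28, w×C=10×28=280
  J3: C=36, w×C=9×36=324
Sum w×C = 676
Sum w = 25
Weighted avg = 676/25
= 27.04


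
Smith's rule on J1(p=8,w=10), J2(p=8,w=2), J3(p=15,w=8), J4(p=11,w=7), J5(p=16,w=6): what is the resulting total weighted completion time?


WSPT order (by p/w): J1 → J4 → J3 → J5 → J2
  J1: C=8, w·C=10×8=80
  J4: C=19, w·C=7×19=133
  J3: C=34, w·C=8×34=272
  J5: C=50, w·C=6×50=300
  J2: C=58, w·C=2×58=116
Σ w·C = 901
= 901


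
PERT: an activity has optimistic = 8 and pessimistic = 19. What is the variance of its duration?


σ² = ((p - o) / 6)² = (p - o)² / 36
= (19 - 8)² / 36
= 11² / 36
= 121 / 36
= 3.3611


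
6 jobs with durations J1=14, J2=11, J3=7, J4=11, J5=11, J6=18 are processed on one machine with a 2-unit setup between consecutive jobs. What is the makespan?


Makespan = Σ processing + (n-1) × setup
= (14 + 11 + 7 + 11 + 11 + 18) + (6-1)×2
= 72 + 10
= 82 time units


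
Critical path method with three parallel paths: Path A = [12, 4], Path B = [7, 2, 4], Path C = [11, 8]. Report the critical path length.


Path A: 12 + 4 = 16
Path B: 7 + 2 + 4 = 13
Path C: 11 + 8 = 19
Critical path = longest = max(16, 13, 19)
= 19 (Path C)


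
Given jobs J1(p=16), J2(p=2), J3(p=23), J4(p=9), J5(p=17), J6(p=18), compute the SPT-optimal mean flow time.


SPT order: J2 → J4 → J1 → J5 → J6 → J3
Completion times:
  J2: C=2
  J4: C=11
  J1: C=27
  J5: C=44
  J6: C=62
  J3: C=85
Sum = 231, n = 6
Mean flow = 231/6
= 38.50


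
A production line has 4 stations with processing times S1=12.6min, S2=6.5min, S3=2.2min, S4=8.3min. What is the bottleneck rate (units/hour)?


Bottleneck = longest station time
Station times: [12.6, 6.5, 2.2, 8.3]
Max = 12.6 min
Rate = 60 / 12.6
= 4.76 units/hour (bottleneck: 12.6min)


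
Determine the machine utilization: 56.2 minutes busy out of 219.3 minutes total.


Utilization = busy / total × 100
= 56.2 / 219.3 × 100
= 25.6%


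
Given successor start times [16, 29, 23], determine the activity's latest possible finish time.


LF = min of all successor start times
Successors start at: [16, 29, 23]
LF = min(16, 29, 23)
= 16


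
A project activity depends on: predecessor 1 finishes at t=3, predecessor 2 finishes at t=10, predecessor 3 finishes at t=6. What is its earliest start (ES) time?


ES = max of all predecessor completion times
Predecessors: [3, 10, 6]
ES = max(3, 10, 6)
= 10


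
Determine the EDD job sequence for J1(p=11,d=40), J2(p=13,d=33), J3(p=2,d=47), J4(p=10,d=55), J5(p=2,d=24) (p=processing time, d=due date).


EDD: sort by earliest due date
  J5: d=24, p=2
  J2: d=33, p=13
  J1: d=40, p=11
  J3: d=47, p=2
  J4: d=55, p=10
Order: J5 → J2 → J1 → J3 → J4


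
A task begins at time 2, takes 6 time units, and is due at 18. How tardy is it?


Completion = start + processing = 2 + 6 = 8
Tardiness = max(0, C - d) = max(0, 8 - 18)
= max(0, -10)
= 0


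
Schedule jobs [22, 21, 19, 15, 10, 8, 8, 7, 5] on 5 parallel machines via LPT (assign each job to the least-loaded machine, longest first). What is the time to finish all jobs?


Jobs (LPT sorted): [22, 21, 19, 15, 10, 8, 8, 7, 5]
Machines: 5
  J=22 → Machine 1 (load: 0+22=22)
  J=21 → Machine 2 (load: 0+21=21)
  J=19 → Machine 3 (load: 0+19=19)
  J=15 → Machine 4 (load: 0+15=15)
  J=10 → Machine 5 (load: 0+10=10)
  J=8 → Machine 5 (load: 10+8=18)
  J=8 → Machine 4 (load: 15+8=23)
  J=7 → Machine 5 (load: 18+7=25)
  J=5 → Machine 3 (load: 19+5=24)
Machine loads: [22, 21, 24, 23, 25]
Makespan = max = 25 time units


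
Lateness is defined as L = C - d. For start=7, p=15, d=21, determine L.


Completion = 7 + 15 = 22
Lateness = C - d = 22 - 21
= 1


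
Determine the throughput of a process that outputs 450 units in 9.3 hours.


Throughput = units / time
= 450 / 9.3
= 48.4 units/hour


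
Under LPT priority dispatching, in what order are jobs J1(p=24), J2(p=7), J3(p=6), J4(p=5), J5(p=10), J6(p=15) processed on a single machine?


LPT: sort by longest processing time first
  J1: p=24
  J6: p=15
  J5: p=10
  J2: p=7
  J3: p=6
  J4: p=5
Order: J1 → J6 → J5 → J2 → J3 → J4


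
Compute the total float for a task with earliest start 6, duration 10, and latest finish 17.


EF = ES + duration = 6 + 10 = 16
LS = LF - duration = 17 - 10 = 7
Total Float = LF - EF = 17 - 16
(or LS - ES = 7 - 6)
= 1


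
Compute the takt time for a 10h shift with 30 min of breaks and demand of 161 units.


Available = 10×60 - 30 = 570 min
Takt time = 570 / 161
= 3.54 min/unit


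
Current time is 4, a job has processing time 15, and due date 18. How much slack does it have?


Slack = due - current_time - processing
= 18 - 4 - 15
= -1


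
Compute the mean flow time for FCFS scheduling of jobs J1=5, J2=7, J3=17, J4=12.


Completion times:
  J1: completes at 5
  J2: completes at 12
  J3: completes at 29
  J4: completes at 41
Sum = 87
Average = 87/4
= 21.75


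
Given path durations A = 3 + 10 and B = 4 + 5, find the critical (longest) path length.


Path A: 3 + 10 = 13
Path B: 4 + 5 = 9
Critical path = longest = max(13, 9)
= 13 (Path A)


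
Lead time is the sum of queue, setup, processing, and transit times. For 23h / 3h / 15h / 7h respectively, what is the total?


Lead time = queue + setup + processing + transit
= 23 + 3 + 15 + 7
= 48 hours


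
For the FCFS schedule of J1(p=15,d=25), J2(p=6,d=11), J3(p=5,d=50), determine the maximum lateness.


Lateness per job (L = C - d):
  J1: C=15, d=25, L=-10
  J2: C=21, d=11, L=10
  J3: C=26, d=50, L=-24
Lmax = max(-10, 10, -24)
= 10


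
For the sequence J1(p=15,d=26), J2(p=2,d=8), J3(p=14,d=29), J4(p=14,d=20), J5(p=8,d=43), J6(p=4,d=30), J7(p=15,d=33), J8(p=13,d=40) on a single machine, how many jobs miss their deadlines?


Completion vs due date:
  J1: C=15, d=26 → on time
  J2: C=17, d=8 → TARDY
  J3: C=31, d=29 → TARDY
  J4: C=45, d=20 → TARDY
  J5: C=53, d=43 → TARDY
  J6: C=57, d=30 → TARDY
  J7: C=72, d=33 → TARDY
  J8: C=85, d=40 → TARDY
Tardy jobs: J2, J3, J4, J5, J6, J7, J8
Count = 7


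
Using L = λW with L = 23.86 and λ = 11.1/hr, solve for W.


Little's law: L = λW → W = L / λ
= 23.86 / 11.1
= 2.15 hours


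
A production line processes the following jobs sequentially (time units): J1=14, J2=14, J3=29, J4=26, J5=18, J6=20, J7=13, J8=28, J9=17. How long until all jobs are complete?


Sequential makespan: sum all processing times
= 14 + 14 + 29 + 26 + 18 + 20 + 13 + 28 + 17
= 179 time units


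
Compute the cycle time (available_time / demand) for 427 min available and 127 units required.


Cycle time = available time / demand
= 427 / 127
= 3.36 min/unit


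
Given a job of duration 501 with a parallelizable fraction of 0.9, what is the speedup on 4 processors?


Amdahl's law: T_p = T × ((1-p) + p/N)
= 501 × ((1-0.9) + 0.9/4)
= 501 × (0.10 + 0.2250)
= 501 × 0.3250
= 162.82
Speedup = 501/162.82
= 3.08×


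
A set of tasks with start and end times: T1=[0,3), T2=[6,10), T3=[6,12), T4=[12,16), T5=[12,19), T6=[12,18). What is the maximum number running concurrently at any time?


Check each time point for overlaps:
  t=12: 3 tasks active (T4, T5, T6)
Max concurrent = 3


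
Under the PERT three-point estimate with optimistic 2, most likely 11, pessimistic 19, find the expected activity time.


te = (o + 4m + p) / 6
= (2 + 4×11 + 19) / 6
= (2 + 44 + 19) / 6
= 65 / 6
= 10.83


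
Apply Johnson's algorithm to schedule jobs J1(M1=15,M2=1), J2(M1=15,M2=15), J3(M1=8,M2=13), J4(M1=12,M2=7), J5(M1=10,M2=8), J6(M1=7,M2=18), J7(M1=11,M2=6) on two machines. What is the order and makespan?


Johnson's rule:
Group 1 (M1≤M2, sort by M1): ['J6', 'J3', 'J2']
Group 2 (M1>M2, sort desc M2): ['J5', 'J4', 'J7', 'J1']
Sequence: J6 → J3 → J2 → J5 → J4 → J7 → J1
Makespan calculation:
  J6: M1 done=7, M2 done=25
  J3: M1 done=15, M2 done=38
  J2: M1 done=30, M2 done=53
  J5: M1 done=40, M2 done=61
  J4: M1 done=52, M2 done=68
  J7: M1 done=63, M2 done=74
  J1: M1 done=78, M2 done=79
= Sequence: J6 → J3 → J2 → J5 → J4 → J7 → J1, Makespan: 79


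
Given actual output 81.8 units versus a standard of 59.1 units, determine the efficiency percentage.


Efficiency = (actual / standard) × 100
= (81.8 / 59.1) × 100
= 138.4%


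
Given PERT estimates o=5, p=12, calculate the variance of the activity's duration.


σ² = ((p - o) / 6)² = (p - o)² / 36
= (12 - 5)² / 36
= 7² / 36
= 49 / 36
= 1.3611


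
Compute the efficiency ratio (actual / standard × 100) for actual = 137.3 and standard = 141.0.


Efficiency = (actual / standard) × 100
= (137.3 / 141.0) × 100
= 97.4%


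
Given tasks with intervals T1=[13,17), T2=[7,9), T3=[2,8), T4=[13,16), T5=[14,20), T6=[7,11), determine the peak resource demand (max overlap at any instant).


Check each time point for overlaps:
  t=7: 3 tasks active (T2, T3, T6)
Max concurrent = 3


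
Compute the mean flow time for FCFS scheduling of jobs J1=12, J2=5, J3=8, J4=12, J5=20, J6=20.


Completion times:
  J1: completes at 12
  J2: completes at 17
  J3: completes at 25
  J4: completes at 37
  J5: completes at 57
  J6: completes at 77
Sum = 225
Average = 225/6
= 37.50


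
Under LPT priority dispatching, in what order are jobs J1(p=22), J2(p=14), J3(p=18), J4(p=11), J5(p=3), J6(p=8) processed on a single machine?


LPT: sort by longest processing time first
  J1: p=22
  J3: p=18
  J2: p=14
  J4: p=11
  J6: p=8
  J5: p=3
Order: J1 → J3 → J2 → J4 → J6 → J5


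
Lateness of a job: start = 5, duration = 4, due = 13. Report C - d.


Completion = 5 + 4 = 9
Lateness = C - d = 9 - 13
= -4


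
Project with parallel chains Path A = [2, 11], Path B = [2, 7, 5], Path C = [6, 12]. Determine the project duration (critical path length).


Path A: 2 + 11 = 13
Path B: 2 + 7 + 5 = 14
Path C: 6 + 12 = 18
Critical path = longest = max(13, 14, 18)
= 18 (Path C)


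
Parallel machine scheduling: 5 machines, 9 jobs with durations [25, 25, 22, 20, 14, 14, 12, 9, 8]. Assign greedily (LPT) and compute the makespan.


Jobs (LPT sorted): [25, 25, 22, 20, 14, 14, 12, 9, 8]
Machines: 5
  J=25 → Machine 1 (load: 0+25=25)
  J=25 → Machine 2 (load: 0+25=25)
  J=22 → Machine 3 (load: 0+22=22)
  J=20 → Machine 4 (load: 0+20=20)
  J=14 → Machine 5 (load: 0+14=14)
  J=14 → Machine 5 (load: 14+14=28)
  J=12 → Machine 4 (load: 20+12=32)
  J=9 → Machine 3 (load: 22+9=31)
  J=8 → Machine 1 (load: 25+8=33)
Machine loads: [33, 25, 31, 32, 28]
Makespan = max = 33 time units


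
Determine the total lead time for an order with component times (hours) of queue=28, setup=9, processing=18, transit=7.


Lead time = queue + setup + processing + transit
= 28 + 9 + 18 + 7
= 62 hours


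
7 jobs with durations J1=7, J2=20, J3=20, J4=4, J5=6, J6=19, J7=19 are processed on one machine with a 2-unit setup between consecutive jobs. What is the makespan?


Makespan = Σ processing + (n-1) × setup
= (7 + 20 + 20 + 4 + 6 + 19 + 19) + (7-1)×2
= 95 + 12
= 107 time units


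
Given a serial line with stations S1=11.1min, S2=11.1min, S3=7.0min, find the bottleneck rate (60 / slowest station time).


Bottleneck = longest station time
Station times: [11.1, 11.1, 7.0]
Max = 11.1 min
Rate = 60 / 11.1
= 5.41 units/hour (bottleneck: 11.1min)


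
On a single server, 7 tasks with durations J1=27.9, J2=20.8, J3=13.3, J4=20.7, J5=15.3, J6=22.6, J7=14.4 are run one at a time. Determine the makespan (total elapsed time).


Sequential makespan: sum all processing times
= 27.9 + 20.8 + 13.3 + 20.7 + 15.3 + 22.6 + 14.4
= 135.0 time units


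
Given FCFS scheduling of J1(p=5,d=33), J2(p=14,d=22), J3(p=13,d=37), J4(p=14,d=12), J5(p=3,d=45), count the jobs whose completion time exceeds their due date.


Completion vs due date:
  J1: C=5, d=33 → on time
  J2: C=19, d=22 → on time
  J3: C=32, d=37 → on time
  J4: C=46, d=12 → TARDY
  J5: C=49, d=45 → TARDY
Tardy jobs: J4, J5
Count = 2


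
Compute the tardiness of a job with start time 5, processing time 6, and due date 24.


Completion = start + processing = 5 + 6 = 11
Tardiness = max(0, C - d) = max(0, 11 - 24)
= max(0, -13)
= 0


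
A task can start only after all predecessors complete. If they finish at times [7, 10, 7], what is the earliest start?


ES = max of all predecessor completion times
Predecessors: [7, 10, 7]
ES = max(7, 10, 7)
= 10


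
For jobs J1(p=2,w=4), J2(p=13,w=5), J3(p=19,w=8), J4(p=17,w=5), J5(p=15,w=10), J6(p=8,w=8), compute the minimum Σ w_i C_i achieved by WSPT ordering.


WSPT order (by p/w): J1 → J6 → J5 → J3 → J2 → J4
  J1: C=2, w·C=4×2=8
  J6: C=10, w·C=8×10=80
  J5: C=25, w·C=10×25=250
  J3: C=44, w·C=8×44=352
  J2: C=57, w·C=5×57=285
  J4: C=74, w·C=5×74=370
Σ w·C = 1345
= 1345


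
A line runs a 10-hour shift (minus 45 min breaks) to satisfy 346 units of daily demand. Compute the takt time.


Available = 10×60 - 45 = 555 min
Takt time = 555 / 346
= 1.60 min/unit


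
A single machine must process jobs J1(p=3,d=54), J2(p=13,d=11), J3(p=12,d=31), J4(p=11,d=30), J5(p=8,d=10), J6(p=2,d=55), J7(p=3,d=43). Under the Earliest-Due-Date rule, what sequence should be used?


EDD: sort by earliest due date
  J5: d=10, p=8
  J2: d=11, p=13
  J4: d=30, p=11
  J3: d=31, p=12
  J7: d=43, p=3
  J1: d=54, p=3
  J6: d=55, p=2
Order: J5 → J2 → J4 → J3 → J7 → J1 → J6


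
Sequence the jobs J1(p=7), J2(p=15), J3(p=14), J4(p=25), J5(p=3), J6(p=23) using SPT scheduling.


SPT: sort by shortest processing time
  J5: p=3
  J1: p=7
  J3: p=14
  J2: p=15
  J6: p=23
  J4: p=25
Order: J5 → J1 → J3 → J2 → J6 → J4
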